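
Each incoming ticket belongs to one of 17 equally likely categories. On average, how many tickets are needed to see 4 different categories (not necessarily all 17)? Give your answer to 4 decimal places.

4.4101

With k distinct categories already seen, the next new one arrives after an expected 17/(17-k) tickets.
Sum over k = 0,...,3: E = 17/17 + 17/16 + 17/15 + 17/14 = 4.41012.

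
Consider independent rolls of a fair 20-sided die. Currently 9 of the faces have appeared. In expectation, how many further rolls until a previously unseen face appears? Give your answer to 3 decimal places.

Each roll yields a new face with probability (20-9)/20 = 11/20, so the wait is geometric with mean 20/11.
E = 20/11 = 1.8182.

1.818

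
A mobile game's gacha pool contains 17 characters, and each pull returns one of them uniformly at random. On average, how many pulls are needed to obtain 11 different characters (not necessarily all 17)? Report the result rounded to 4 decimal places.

16.8224

With k distinct characters already seen, the next new one arrives after an expected 17/(17-k) pulls.
Sum over k = 0,...,10: E = 17/17 + 17/16 + 17/15 + ... + 17/8 + 17/7 = 16.82239.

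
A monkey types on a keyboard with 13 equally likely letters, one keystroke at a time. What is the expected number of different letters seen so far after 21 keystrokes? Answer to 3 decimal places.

10.579

For each letter, P(seen in 21 keystrokes) = 1 - (12/13)^21 = 0.8138.
By linearity of expectation, E[distinct seen] = 13·(1 - (12/13)^21) = 10.5793.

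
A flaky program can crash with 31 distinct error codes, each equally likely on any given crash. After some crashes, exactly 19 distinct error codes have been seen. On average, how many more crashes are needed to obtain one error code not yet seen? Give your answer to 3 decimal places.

The number of crashes until the next new error code is geometric with success probability 12/31, so its mean is 31/12.
E = 31/12 = 2.5833.

2.583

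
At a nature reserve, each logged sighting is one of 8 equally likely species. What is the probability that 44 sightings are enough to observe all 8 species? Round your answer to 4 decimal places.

0.9776

Let A_i be the event that species i is missing after 44 sightings. By inclusion–exclusion on the A_i,
P(all seen) = Σ_{j=0}^{8} (-1)^j C(8,j)((8-j)/8)^44
= 1.00000 - 0.02246 + 0.00009 - 0.00000 + 0.00000 - 0.00000 + 0.00000 - 0.00000 + 0.00000
= 0.97763.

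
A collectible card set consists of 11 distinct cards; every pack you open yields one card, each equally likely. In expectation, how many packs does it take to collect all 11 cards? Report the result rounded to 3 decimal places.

33.219

The wait to go from k to k+1 distinct cards is geometric with mean 11/(11-k).
E[T] = 11/11 + 11/10 + 11/9 + ... + 11/2 + 11/1 = 11·H_{11}.
H_{11} = 3.0199, so E[T] = 33.2187.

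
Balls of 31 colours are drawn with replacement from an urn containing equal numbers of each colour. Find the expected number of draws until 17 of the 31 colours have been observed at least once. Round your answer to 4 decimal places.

24.0462

Going from k to k+1 distinct takes a geometric number of draws with mean 31/(31-k).
Sum over k = 0,...,16: E = 31/31 + 31/30 + 31/29 + ... + 31/16 + 31/15 = 24.04617.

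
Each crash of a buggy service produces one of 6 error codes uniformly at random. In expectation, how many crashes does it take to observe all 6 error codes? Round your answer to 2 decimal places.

14.70

Split into phases: going from k distinct to k+1 distinct takes on average 6/(6-k) crashes.
E[T] = 6/6 + 6/5 + 6/4 + 6/3 + 6/2 + 6/1 = 6·H_{6}.
H_{6} = 2.450, so E[T] = 14.700.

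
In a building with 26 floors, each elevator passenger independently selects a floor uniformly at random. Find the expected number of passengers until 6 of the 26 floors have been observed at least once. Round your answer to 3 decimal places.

6.674

Going from k to k+1 distinct takes a geometric number of passengers with mean 26/(26-k).
Sum over k = 0,...,5: E = 26/26 + 26/25 + 26/24 + 26/23 + 26/22 + 26/21 = 6.6737.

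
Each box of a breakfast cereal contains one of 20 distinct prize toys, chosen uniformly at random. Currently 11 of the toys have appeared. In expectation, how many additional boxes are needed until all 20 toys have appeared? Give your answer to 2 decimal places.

With k distinct toys already seen, the next new one takes an expected 20/(20-k) boxes.
Sum over k = 11,...,19: E = 20/9 + 20/8 + 20/7 + ... + 20/2 + 20/1 = 56.579.

56.58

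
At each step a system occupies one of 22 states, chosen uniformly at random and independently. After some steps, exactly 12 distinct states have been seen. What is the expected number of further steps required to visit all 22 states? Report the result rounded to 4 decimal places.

64.4373

With k distinct states already seen, the next new one takes an expected 22/(22-k) steps.
Sum over k = 12,...,21: E = 22/10 + 22/9 + 22/8 + ... + 22/2 + 22/1 = 64.43730.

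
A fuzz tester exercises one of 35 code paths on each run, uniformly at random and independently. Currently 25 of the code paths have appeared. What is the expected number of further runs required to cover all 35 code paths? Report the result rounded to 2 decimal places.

102.51

The wait to go from k to k+1 distinct code paths is geometric with mean 35/(35-k).
Sum over k = 25,...,34: E = 35/10 + 35/9 + 35/8 + ... + 35/2 + 35/1 = 102.514.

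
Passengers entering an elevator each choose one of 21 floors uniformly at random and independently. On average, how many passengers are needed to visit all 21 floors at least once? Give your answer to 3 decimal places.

76.553

After k distinct floors have appeared, the next passenger gives a new one with probability (21-k)/21, so the expected wait for the (k+1)-th is 21/(21-k).
E[T] = 21/21 + 21/20 + 21/19 + ... + 21/2 + 21/1 = 21·H_{21}.
H_{21} = 3.6454, so E[T] = 76.5525.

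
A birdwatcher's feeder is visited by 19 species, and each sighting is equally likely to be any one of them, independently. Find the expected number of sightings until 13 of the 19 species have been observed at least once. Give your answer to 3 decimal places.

With k distinct species already seen, the next new one arrives after an expected 19/(19-k) sightings.
Sum over k = 0,...,12: E = 19/19 + 19/18 + 19/17 + ... + 19/8 + 19/7 = 20.8571.

20.857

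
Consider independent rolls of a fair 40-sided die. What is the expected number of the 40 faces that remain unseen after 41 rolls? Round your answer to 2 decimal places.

14.17

For each face, P(unseen after 41) = (39/40)^41 = 0.354.
By linearity of expectation, E[unseen] = 40·(39/40)^41 = 14.166.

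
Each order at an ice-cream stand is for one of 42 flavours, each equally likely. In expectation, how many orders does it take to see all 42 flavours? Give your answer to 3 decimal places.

181.723

The wait to go from k to k+1 distinct flavours is geometric with mean 42/(42-k).
E[T] = 42/42 + 42/41 + 42/40 + ... + 42/2 + 42/1 = 42·H_{42}.
H_{42} = 4.3267, so E[T] = 181.7232.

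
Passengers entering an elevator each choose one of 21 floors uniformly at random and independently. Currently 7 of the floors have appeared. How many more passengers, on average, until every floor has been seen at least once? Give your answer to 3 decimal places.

68.283

From k distinct to k+1 distinct takes on average 21/(21-k) passengers.
Sum over k = 7,...,20: E = 21/14 + 21/13 + 21/12 + ... + 21/2 + 21/1 = 68.2828.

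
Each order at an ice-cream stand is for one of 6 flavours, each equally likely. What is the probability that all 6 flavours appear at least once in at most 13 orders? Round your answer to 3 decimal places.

0.514

Let A_i be the event that flavour i is missing after 13 orders. By inclusion–exclusion on the A_i,
P(all seen) = Σ_{j=0}^{6} (-1)^j C(6,j)((6-j)/6)^13
= 1.0000 - 0.5608 + 0.0771 - 0.0024 + 0.0000 - 0.0000 + 0.0000
= 0.5139.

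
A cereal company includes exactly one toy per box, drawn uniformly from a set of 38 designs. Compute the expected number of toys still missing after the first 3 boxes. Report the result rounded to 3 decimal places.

35.078

For each toy, P(unseen after 3) = (37/38)^3 = 0.9231.
By linearity of expectation, E[unseen] = 38·(37/38)^3 = 35.0783.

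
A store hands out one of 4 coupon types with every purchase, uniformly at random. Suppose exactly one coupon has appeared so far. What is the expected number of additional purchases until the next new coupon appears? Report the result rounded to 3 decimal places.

1.333

Each purchase yields a new coupon with probability (4-1)/4 = 3/4, so the wait is geometric with mean 4/3.
E = 4/3 = 1.3333.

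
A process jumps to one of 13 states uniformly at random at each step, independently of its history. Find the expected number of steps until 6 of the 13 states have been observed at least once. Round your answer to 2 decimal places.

7.63

Going from k to k+1 distinct takes a geometric number of steps with mean 13/(13-k).
Sum over k = 0,...,5: E = 13/13 + 13/12 + 13/11 + 13/10 + 13/9 + 13/8 = 7.635.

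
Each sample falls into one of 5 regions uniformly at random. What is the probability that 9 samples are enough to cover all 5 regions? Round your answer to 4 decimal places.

0.4271

By inclusion–exclusion over which regions are missing,
P(all seen) = Σ_{j=0}^{5} (-1)^j C(5,j)((5-j)/5)^9
= 1.00000 - 0.67109 + 0.10078 - 0.00262 + 0.00000 - 0.00000
= 0.42707.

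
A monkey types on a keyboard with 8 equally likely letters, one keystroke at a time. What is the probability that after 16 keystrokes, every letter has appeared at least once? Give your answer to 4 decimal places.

Let A_i be the event that letter i is missing after 16 keystrokes. By inclusion–exclusion on the A_i,
P(all seen) = Σ_{j=0}^{8} (-1)^j C(8,j)((8-j)/8)^16
= 1.00000 - 0.94454 + 0.28063 - 0.03036 + 0.00107 - 0.00001 + 0.00000 - 0.00000 + 0.00000
= 0.30680.

0.3068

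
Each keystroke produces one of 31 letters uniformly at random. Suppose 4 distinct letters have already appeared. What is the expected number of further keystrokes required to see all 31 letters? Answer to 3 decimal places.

120.635

From k distinct to k+1 distinct takes on average 31/(31-k) keystrokes.
Sum over k = 4,...,30: E = 31/27 + 31/26 + 31/25 + ... + 31/2 + 31/1 = 120.6352.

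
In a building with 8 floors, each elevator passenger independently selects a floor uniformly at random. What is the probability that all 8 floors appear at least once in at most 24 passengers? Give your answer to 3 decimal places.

Let A_i be the event that floor i is missing after 24 passengers. By inclusion–exclusion on the A_i,
P(all seen) = Σ_{j=0}^{8} (-1)^j C(8,j)((8-j)/8)^24
= 1.0000 - 0.3246 + 0.0281 - 0.0007 + 0.0000 - 0.0000 + 0.0000 - 0.0000 + 0.0000
= 0.7028.

0.703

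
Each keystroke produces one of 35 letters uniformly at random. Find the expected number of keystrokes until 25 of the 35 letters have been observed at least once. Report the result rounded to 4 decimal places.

Going from k to k+1 distinct takes a geometric number of keystrokes with mean 35/(35-k).
Sum over k = 0,...,24: E = 35/35 + 35/34 + 35/33 + ... + 35/12 + 35/11 = 42.62346.

42.6235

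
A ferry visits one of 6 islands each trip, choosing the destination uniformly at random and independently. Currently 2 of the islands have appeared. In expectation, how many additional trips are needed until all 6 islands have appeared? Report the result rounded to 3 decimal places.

12.500

From k distinct to k+1 distinct takes on average 6/(6-k) trips.
Sum over k = 2,...,5: E = 6/4 + 6/3 + 6/2 + 6/1 = 12.5000.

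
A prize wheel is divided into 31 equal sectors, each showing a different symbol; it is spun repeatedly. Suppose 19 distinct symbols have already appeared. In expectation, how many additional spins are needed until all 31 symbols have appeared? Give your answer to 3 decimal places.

With k distinct symbols already seen, the next new one takes an expected 31/(31-k) spins.
Sum over k = 19,...,30: E = 31/12 + 31/11 + 31/10 + ... + 31/2 + 31/1 = 96.1995.

96.200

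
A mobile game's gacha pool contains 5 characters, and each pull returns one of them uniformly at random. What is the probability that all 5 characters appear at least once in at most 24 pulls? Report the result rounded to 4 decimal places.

By inclusion–exclusion over which characters are missing,
P(all seen) = Σ_{j=0}^{5} (-1)^j C(5,j)((5-j)/5)^24
= 1.00000 - 0.02361 + 0.00005 - 0.00000 + 0.00000 - 0.00000
= 0.97644.

0.9764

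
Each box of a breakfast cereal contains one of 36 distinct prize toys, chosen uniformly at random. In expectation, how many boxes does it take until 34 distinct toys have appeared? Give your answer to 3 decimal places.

With k distinct toys already seen, the next new one arrives after an expected 36/(36-k) boxes.
Sum over k = 0,...,33: E = 36/36 + 36/35 + 36/34 + ... + 36/4 + 36/3 = 96.2841.

96.284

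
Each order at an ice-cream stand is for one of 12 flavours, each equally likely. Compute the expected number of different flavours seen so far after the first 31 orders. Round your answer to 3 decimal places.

For each flavour, P(seen in 31 orders) = 1 - (11/12)^31 = 0.9326.
By linearity of expectation, E[distinct seen] = 12·(1 - (11/12)^31) = 11.1914.

11.191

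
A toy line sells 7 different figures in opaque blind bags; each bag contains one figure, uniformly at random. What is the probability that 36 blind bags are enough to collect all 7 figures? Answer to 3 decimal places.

By inclusion–exclusion over which figures are missing,
P(all seen) = Σ_{j=0}^{7} (-1)^j C(7,j)((7-j)/7)^36
= 1.0000 - 0.0272 + 0.0001 - 0.0000 + 0.0000 - 0.0000 + 0.0000 - 0.0000
= 0.9729.

0.973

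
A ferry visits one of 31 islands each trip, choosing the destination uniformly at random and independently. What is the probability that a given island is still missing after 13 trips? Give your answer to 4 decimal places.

On each trip the fixed island fails to appear with probability 30/31.
P(still missing after 13) = (30/31)^13 = 0.65294.

0.6529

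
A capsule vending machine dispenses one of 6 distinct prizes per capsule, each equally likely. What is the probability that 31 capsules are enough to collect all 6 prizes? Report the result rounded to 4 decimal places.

0.9790

Let A_i be the event that prize i is missing after 31 capsules. By inclusion–exclusion on the A_i,
P(all seen) = Σ_{j=0}^{6} (-1)^j C(6,j)((6-j)/6)^31
= 1.00000 - 0.02106 + 0.00005 - 0.00000 + 0.00000 - 0.00000 + 0.00000
= 0.97899.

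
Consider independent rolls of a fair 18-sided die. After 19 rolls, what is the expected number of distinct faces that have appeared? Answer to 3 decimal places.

11.924

For each face, P(seen in 19 rolls) = 1 - (17/18)^19 = 0.6624.
By linearity of expectation, E[distinct seen] = 18·(1 - (17/18)^19) = 11.9239.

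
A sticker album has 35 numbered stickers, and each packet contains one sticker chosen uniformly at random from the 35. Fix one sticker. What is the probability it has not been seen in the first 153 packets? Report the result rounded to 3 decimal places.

0.012

On each packet the fixed sticker fails to appear with probability 34/35.
P(still missing after 153) = (34/35)^153 = 0.0119.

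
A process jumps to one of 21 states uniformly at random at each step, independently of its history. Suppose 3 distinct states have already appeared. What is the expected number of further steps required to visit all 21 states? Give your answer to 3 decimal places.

73.397

With k distinct states already seen, the next new one takes an expected 21/(21-k) steps.
Sum over k = 3,...,20: E = 21/18 + 21/17 + 21/16 + ... + 21/2 + 21/1 = 73.3973.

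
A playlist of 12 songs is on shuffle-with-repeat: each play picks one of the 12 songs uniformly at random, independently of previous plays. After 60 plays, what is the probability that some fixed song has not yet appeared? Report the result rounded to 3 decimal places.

Each play misses the fixed song with probability (12-1)/12 = 11/12, independently.
P(still missing after 60) = (11/12)^60 = 0.0054.

0.005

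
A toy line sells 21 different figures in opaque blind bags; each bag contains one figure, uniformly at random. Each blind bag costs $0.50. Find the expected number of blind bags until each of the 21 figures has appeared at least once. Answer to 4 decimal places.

76.5525

After k distinct figures have appeared, the next blind bag gives a new one with probability (21-k)/21, so the expected wait for the (k+1)-th is 21/(21-k).
E[T] = 21/21 + 21/20 + 21/19 + ... + 21/2 + 21/1 = 21·H_{21}.
H_{21} = 3.64536, so E[T] = 76.55253.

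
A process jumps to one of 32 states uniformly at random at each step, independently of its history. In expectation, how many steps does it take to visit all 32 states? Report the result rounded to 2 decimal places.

After k distinct states have appeared, the next step gives a new one with probability (32-k)/32, so the expected wait for the (k+1)-th is 32/(32-k).
E[T] = 32/32 + 32/31 + 32/30 + ... + 32/2 + 32/1 = 32·H_{32}.
H_{32} = 4.058, so E[T] = 129.872.

129.87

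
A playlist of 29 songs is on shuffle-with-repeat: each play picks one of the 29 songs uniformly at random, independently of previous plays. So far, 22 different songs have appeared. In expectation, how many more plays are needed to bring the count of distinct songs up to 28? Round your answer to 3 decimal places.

46.193

From k distinct to k+1 distinct takes on average 29/(29-k) plays.
Sum over k = 22,...,27: E = 29/7 + 29/6 + 29/5 + 29/4 + 29/3 + 29/2 = 46.1929.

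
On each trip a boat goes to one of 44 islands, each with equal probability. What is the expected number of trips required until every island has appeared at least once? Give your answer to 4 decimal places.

192.3999

The wait to go from k to k+1 distinct islands is geometric with mean 44/(44-k).
E[T] = 44/44 + 44/43 + 44/42 + ... + 44/2 + 44/1 = 44·H_{44}.
H_{44} = 4.37273, so E[T] = 192.39994.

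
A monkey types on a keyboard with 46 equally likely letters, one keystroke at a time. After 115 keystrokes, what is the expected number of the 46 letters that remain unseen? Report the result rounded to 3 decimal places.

For each letter, P(unseen after 115) = (45/46)^115 = 0.0799.
By linearity of expectation, E[unseen] = 46·(45/46)^115 = 3.6732.

3.673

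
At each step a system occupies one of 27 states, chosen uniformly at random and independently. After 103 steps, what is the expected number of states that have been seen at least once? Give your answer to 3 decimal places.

For each state, P(seen in 103 steps) = 1 - (26/27)^103 = 0.9795.
By linearity of expectation, E[distinct seen] = 27·(1 - (26/27)^103) = 26.4465.

26.446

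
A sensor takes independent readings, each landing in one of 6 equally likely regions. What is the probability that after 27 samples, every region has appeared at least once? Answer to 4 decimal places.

Let A_i be the event that region i is missing after 27 samples. By inclusion–exclusion on the A_i,
P(all seen) = Σ_{j=0}^{6} (-1)^j C(6,j)((6-j)/6)^27
= 1.00000 - 0.04368 + 0.00026 - 0.00000 + 0.00000 - 0.00000 + 0.00000
= 0.95659.

0.9566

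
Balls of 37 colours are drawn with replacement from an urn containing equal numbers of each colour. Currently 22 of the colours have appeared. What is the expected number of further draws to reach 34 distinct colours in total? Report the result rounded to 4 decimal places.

54.9411

The wait to go from k to k+1 distinct colours is geometric with mean 37/(37-k).
Sum over k = 22,...,33: E = 37/15 + 37/14 + 37/13 + ... + 37/5 + 37/4 = 54.94114.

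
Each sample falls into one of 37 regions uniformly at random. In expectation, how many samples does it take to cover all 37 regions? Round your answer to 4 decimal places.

The wait to go from k to k+1 distinct regions is geometric with mean 37/(37-k).
E[T] = 37/37 + 37/36 + 37/35 + ... + 37/2 + 37/1 = 37·H_{37}.
H_{37} = 4.20159, so E[T] = 155.45869.

155.4587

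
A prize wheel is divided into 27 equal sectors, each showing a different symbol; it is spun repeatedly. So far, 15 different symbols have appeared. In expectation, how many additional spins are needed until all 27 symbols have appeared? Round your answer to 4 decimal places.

83.7867

With k distinct symbols already seen, the next new one takes an expected 27/(27-k) spins.
Sum over k = 15,...,26: E = 27/12 + 27/11 + 27/10 + ... + 27/2 + 27/1 = 83.78669.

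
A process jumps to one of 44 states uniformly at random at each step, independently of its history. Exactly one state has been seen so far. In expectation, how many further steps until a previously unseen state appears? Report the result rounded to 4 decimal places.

The number of steps until the next new state is geometric with success probability 43/44, so its mean is 44/43.
E = 44/43 = 1.02326.

1.0233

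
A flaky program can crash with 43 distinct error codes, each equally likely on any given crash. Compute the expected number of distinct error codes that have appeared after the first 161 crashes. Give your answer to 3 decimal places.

For each error code, P(seen in 161 crashes) = 1 - (42/43)^161 = 0.9774.
By linearity of expectation, E[distinct seen] = 43·(1 - (42/43)^161) = 42.0268.

42.027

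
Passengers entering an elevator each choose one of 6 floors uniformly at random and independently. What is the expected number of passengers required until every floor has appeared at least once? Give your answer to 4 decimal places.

14.7000

Split into phases: going from k distinct to k+1 distinct takes on average 6/(6-k) passengers.
E[T] = 6/6 + 6/5 + 6/4 + 6/3 + 6/2 + 6/1 = 6·H_{6}.
H_{6} = 2.45000, so E[T] = 14.70000.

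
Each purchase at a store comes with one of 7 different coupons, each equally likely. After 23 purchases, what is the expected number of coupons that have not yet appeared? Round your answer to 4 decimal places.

For each coupon, P(unseen after 23) = (6/7)^23 = 0.02886.
By linearity of expectation, E[unseen] = 7·(6/7)^23 = 0.20199.

0.2020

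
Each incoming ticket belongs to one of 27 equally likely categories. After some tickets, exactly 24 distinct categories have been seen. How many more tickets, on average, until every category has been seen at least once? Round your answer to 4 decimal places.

49.5000

From k distinct to k+1 distinct takes on average 27/(27-k) tickets.
Sum over k = 24,...,26: E = 27/3 + 27/2 + 27/1 = 49.50000.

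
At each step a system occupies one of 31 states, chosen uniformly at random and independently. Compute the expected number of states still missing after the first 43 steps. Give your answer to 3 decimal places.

7.569

For each state, P(unseen after 43) = (30/31)^43 = 0.2442.
By linearity of expectation, E[unseen] = 31·(30/31)^43 = 7.5687.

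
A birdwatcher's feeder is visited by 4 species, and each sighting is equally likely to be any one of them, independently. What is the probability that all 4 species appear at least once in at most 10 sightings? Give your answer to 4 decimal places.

0.7806

By inclusion–exclusion over which species are missing,
P(all seen) = Σ_{j=0}^{4} (-1)^j C(4,j)((4-j)/4)^10
= 1.00000 - 0.22525 + 0.00586 - 0.00000 + 0.00000
= 0.78060.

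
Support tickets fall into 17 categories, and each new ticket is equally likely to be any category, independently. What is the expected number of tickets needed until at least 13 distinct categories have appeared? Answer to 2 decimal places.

With k distinct categories already seen, the next new one arrives after an expected 17/(17-k) tickets.
Sum over k = 0,...,12: E = 17/17 + 17/16 + 17/15 + ... + 17/6 + 17/5 = 23.056.

23.06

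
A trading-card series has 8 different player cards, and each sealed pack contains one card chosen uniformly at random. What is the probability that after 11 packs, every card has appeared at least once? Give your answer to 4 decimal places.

Let A_i be the event that card i is missing after 11 packs. By inclusion–exclusion on the A_i,
P(all seen) = Σ_{j=0}^{8} (-1)^j C(8,j)((8-j)/8)^11
= 1.00000 - 1.84153 + 1.18258 - 0.31832 + 0.03418 - 0.00115 + 0.00001 - 0.00000 + 0.00000
= 0.05576.

0.0558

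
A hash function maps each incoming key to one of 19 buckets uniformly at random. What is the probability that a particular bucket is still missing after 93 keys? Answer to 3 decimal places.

On each key the fixed bucket fails to appear with probability 18/19.
P(still missing after 93) = (18/19)^93 = 0.0066.

0.007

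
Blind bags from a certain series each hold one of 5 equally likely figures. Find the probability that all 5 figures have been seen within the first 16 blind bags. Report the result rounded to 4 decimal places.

Let A_i be the event that figure i is missing after 16 blind bags. By inclusion–exclusion on the A_i,
P(all seen) = Σ_{j=0}^{5} (-1)^j C(5,j)((5-j)/5)^16
= 1.00000 - 0.14074 + 0.00282 - 0.00000 + 0.00000 - 0.00000
= 0.86208.

0.8621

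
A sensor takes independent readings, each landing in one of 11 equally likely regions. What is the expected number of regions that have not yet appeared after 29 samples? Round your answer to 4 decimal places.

0.6934

For each region, P(unseen after 29) = (10/11)^29 = 0.06304.
By linearity of expectation, E[unseen] = 11·(10/11)^29 = 0.69343.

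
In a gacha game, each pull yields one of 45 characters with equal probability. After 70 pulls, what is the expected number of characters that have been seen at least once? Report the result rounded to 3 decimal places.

35.667

For each character, P(seen in 70 pulls) = 1 - (44/45)^70 = 0.7926.
By linearity of expectation, E[distinct seen] = 45·(1 - (44/45)^70) = 35.6669.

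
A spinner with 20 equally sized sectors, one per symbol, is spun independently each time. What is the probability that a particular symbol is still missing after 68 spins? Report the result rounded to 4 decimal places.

0.0306

Each spin misses the fixed symbol with probability (20-1)/20 = 19/20, independently.
P(still missing after 68) = (19/20)^68 = 0.03056.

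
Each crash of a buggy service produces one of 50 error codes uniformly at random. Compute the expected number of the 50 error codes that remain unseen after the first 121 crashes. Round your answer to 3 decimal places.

4.338

For each error code, P(unseen after 121) = (49/50)^121 = 0.0868.
By linearity of expectation, E[unseen] = 50·(49/50)^121 = 4.3384.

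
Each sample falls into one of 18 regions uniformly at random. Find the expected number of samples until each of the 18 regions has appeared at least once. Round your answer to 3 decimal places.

62.912

After k distinct regions have appeared, the next sample gives a new one with probability (18-k)/18, so the expected wait for the (k+1)-th is 18/(18-k).
E[T] = 18/18 + 18/17 + 18/16 + ... + 18/2 + 18/1 = 18·H_{18}.
H_{18} = 3.4951, so E[T] = 62.9119.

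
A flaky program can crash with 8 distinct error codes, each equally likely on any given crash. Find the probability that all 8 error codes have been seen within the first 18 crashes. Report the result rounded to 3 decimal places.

0.423

Let A_i be the event that error code i is missing after 18 crashes. By inclusion–exclusion on the A_i,
P(all seen) = Σ_{j=0}^{8} (-1)^j C(8,j)((8-j)/8)^18
= 1.0000 - 0.7232 + 0.1579 - 0.0119 + 0.0003 - 0.0000 + 0.0000 - 0.0000 + 0.0000
= 0.4231.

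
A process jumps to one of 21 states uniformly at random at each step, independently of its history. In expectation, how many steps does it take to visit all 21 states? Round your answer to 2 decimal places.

76.55

The wait to go from k to k+1 distinct states is geometric with mean 21/(21-k).
E[T] = 21/21 + 21/20 + 21/19 + ... + 21/2 + 21/1 = 21·H_{21}.
H_{21} = 3.645, so E[T] = 76.553.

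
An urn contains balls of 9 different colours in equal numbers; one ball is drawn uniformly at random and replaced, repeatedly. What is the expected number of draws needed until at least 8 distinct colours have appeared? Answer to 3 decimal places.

With k distinct colours already seen, the next new one arrives after an expected 9/(9-k) draws.
Sum over k = 0,...,7: E = 9/9 + 9/8 + 9/7 + ... + 9/3 + 9/2 = 16.4607.

16.461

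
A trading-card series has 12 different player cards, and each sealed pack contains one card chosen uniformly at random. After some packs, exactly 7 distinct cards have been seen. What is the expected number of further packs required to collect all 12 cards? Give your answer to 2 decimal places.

From k distinct to k+1 distinct takes on average 12/(12-k) packs.
Sum over k = 7,...,11: E = 12/5 + 12/4 + 12/3 + 12/2 + 12/1 = 27.400.

27.40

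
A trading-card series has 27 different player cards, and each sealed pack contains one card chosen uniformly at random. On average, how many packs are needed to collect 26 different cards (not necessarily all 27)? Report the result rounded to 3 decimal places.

78.069

Going from k to k+1 distinct takes a geometric number of packs with mean 27/(27-k).
Sum over k = 0,...,25: E = 27/27 + 27/26 + 27/25 + ... + 27/3 + 27/2 = 78.0693.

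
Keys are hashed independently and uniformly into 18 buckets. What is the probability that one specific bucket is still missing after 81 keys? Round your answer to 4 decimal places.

0.0098

On each key the fixed bucket fails to appear with probability 17/18.
P(still missing after 81) = (17/18)^81 = 0.00976.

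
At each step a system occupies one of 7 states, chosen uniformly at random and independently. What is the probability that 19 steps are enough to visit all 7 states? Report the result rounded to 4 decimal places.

0.6601

By inclusion–exclusion over which states are missing,
P(all seen) = Σ_{j=0}^{7} (-1)^j C(7,j)((7-j)/7)^19
= 1.00000 - 0.37420 + 0.03514 - 0.00084 + 0.00000 - 0.00000 + 0.00000 - 0.00000
= 0.66009.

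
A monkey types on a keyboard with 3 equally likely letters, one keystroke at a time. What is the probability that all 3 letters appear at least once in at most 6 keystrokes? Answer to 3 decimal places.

0.741

Let A_i be the event that letter i is missing after 6 keystrokes. By inclusion–exclusion on the A_i,
P(all seen) = Σ_{j=0}^{3} (-1)^j C(3,j)((3-j)/3)^6
= 1.0000 - 0.2634 + 0.0041 - 0.0000
= 0.7407.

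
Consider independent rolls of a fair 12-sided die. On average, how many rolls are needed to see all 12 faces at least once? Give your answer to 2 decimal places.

37.24

After k distinct faces have appeared, the next roll gives a new one with probability (12-k)/12, so the expected wait for the (k+1)-th is 12/(12-k).
E[T] = 12/12 + 12/11 + 12/10 + ... + 12/2 + 12/1 = 12·H_{12}.
H_{12} = 3.103, so E[T] = 37.239.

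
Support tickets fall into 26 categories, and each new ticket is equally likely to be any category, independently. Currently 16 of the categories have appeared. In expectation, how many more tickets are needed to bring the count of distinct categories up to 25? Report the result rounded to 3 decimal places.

50.153

The wait to go from k to k+1 distinct categories is geometric with mean 26/(26-k).
Sum over k = 16,...,24: E = 26/10 + 26/9 + 26/8 + ... + 26/3 + 26/2 = 50.1532.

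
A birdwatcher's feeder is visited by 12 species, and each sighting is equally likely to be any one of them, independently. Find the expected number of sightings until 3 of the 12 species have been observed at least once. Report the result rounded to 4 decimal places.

3.2909

Going from k to k+1 distinct takes a geometric number of sightings with mean 12/(12-k).
Sum over k = 0,...,2: E = 12/12 + 12/11 + 12/10 = 3.29091.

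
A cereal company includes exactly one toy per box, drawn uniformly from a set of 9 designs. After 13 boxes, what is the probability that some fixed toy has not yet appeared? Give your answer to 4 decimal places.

On each box the fixed toy fails to appear with probability 8/9.
P(still missing after 13) = (8/9)^13 = 0.21628.

0.2163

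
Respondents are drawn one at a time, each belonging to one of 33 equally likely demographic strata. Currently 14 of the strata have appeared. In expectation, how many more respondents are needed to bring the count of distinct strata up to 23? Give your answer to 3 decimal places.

20.419

From k distinct to k+1 distinct takes on average 33/(33-k) respondents.
Sum over k = 14,...,22: E = 33/19 + 33/18 + 33/17 + ... + 33/12 + 33/11 = 20.4195.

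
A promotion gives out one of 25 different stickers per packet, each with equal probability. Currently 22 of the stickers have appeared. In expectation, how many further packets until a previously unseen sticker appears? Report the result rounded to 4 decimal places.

The number of packets until the next new sticker is geometric with success probability 3/25, so its mean is 25/3.
E = 25/3 = 8.33333.

8.3333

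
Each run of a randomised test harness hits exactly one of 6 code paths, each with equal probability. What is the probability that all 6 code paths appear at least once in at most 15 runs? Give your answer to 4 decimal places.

0.6442

Let A_i be the event that code path i is missing after 15 runs. By inclusion–exclusion on the A_i,
P(all seen) = Σ_{j=0}^{6} (-1)^j C(6,j)((6-j)/6)^15
= 1.00000 - 0.38943 + 0.03425 - 0.00061 + 0.00000 - 0.00000 + 0.00000
= 0.64421.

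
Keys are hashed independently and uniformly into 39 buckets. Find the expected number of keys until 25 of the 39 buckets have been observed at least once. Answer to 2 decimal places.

39.08

Going from k to k+1 distinct takes a geometric number of keys with mean 39/(39-k).
Sum over k = 0,...,24: E = 39/39 + 39/38 + 39/37 + ... + 39/16 + 39/15 = 39.077.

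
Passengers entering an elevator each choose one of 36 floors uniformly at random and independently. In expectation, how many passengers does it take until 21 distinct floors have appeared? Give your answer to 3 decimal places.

30.828

With k distinct floors already seen, the next new one arrives after an expected 36/(36-k) passengers.
Sum over k = 0,...,20: E = 36/36 + 36/35 + 36/34 + ... + 36/17 + 36/16 = 30.8279.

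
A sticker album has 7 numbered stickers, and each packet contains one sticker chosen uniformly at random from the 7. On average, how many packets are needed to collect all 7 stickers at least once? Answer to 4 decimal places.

18.1500

The wait to go from k to k+1 distinct stickers is geometric with mean 7/(7-k).
E[T] = 7/7 + 7/6 + 7/5 + ... + 7/2 + 7/1 = 7·H_{7}.
H_{7} = 2.59286, so E[T] = 18.15000.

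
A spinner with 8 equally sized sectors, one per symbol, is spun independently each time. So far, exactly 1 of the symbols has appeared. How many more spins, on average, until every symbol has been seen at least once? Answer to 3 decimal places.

20.743

From k distinct to k+1 distinct takes on average 8/(8-k) spins.
Sum over k = 1,...,7: E = 8/7 + 8/6 + 8/5 + ... + 8/2 + 8/1 = 20.7429.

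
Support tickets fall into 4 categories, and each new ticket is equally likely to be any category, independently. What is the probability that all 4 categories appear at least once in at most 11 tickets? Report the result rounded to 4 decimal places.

By inclusion–exclusion over which categories are missing,
P(all seen) = Σ_{j=0}^{4} (-1)^j C(4,j)((4-j)/4)^11
= 1.00000 - 0.16894 + 0.00293 - 0.00000 + 0.00000
= 0.83399.

0.8340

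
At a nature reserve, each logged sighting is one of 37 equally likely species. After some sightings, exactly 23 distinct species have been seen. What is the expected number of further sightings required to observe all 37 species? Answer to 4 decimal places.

120.3078

With k distinct species already seen, the next new one takes an expected 37/(37-k) sightings.
Sum over k = 23,...,36: E = 37/14 + 37/13 + 37/12 + ... + 37/2 + 37/1 = 120.30781.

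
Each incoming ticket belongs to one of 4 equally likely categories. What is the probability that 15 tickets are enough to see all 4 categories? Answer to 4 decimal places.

Let A_i be the event that category i is missing after 15 tickets. By inclusion–exclusion on the A_i,
P(all seen) = Σ_{j=0}^{4} (-1)^j C(4,j)((4-j)/4)^15
= 1.00000 - 0.05345 + 0.00018 - 0.00000 + 0.00000
= 0.94673.

0.9467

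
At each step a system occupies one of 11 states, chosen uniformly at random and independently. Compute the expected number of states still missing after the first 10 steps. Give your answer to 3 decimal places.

4.241

For each state, P(unseen after 10) = (10/11)^10 = 0.3855.
By linearity of expectation, E[unseen] = 11·(10/11)^10 = 4.2410.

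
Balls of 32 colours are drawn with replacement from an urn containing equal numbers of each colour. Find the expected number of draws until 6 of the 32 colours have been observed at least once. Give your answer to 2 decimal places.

6.53

Going from k to k+1 distinct takes a geometric number of draws with mean 32/(32-k).
Sum over k = 0,...,5: E = 32/32 + 32/31 + 32/30 + 32/29 + 32/28 + 32/27 = 6.530.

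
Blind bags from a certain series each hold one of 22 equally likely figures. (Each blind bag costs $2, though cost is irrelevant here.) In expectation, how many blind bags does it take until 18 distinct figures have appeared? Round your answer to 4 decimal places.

Going from k to k+1 distinct takes a geometric number of blind bags with mean 22/(22-k).
Sum over k = 0,...,17: E = 22/22 + 22/21 + 22/20 + ... + 22/6 + 22/5 = 35.36456.

35.3646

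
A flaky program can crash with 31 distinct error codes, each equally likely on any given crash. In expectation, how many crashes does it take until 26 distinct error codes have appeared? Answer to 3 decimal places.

54.061

Going from k to k+1 distinct takes a geometric number of crashes with mean 31/(31-k).
Sum over k = 0,...,25: E = 31/31 + 31/30 + 31/29 + ... + 31/7 + 31/6 = 54.0613.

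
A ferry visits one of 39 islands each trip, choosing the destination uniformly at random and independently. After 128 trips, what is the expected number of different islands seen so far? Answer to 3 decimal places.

37.597

For each island, P(seen in 128 trips) = 1 - (38/39)^128 = 0.9640.
By linearity of expectation, E[distinct seen] = 39·(1 - (38/39)^128) = 37.5969.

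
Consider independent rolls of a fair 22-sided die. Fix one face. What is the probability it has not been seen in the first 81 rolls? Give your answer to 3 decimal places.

0.023

On each roll the fixed face fails to appear with probability 21/22.
P(still missing after 81) = (21/22)^81 = 0.0231.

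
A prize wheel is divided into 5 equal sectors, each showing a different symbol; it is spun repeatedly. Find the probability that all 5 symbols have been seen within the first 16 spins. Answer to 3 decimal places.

0.862

Let A_i be the event that symbol i is missing after 16 spins. By inclusion–exclusion on the A_i,
P(all seen) = Σ_{j=0}^{5} (-1)^j C(5,j)((5-j)/5)^16
= 1.0000 - 0.1407 + 0.0028 - 0.0000 + 0.0000 - 0.0000
= 0.8621.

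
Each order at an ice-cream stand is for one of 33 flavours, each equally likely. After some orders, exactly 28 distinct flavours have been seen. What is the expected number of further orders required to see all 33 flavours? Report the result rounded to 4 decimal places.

From k distinct to k+1 distinct takes on average 33/(33-k) orders.
Sum over k = 28,...,32: E = 33/5 + 33/4 + 33/3 + 33/2 + 33/1 = 75.35000.

75.3500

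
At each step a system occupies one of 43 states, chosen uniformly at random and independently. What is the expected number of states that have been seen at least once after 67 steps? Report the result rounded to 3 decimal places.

For each state, P(seen in 67 steps) = 1 - (42/43)^67 = 0.7933.
By linearity of expectation, E[distinct seen] = 43·(1 - (42/43)^67) = 34.1124.

34.112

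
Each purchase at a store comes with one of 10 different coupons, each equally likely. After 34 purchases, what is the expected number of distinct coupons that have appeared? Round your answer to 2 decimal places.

9.72

For each coupon, P(seen in 34 purchases) = 1 - (9/10)^34 = 0.972.
By linearity of expectation, E[distinct seen] = 10·(1 - (9/10)^34) = 9.722.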